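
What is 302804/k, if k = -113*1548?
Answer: -75701/43731 ≈ -1.7311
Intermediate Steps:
k = -174924
302804/k = 302804/(-174924) = 302804*(-1/174924) = -75701/43731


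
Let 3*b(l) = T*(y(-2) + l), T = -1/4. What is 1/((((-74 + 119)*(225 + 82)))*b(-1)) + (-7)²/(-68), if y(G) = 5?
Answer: -225713/313140 ≈ -0.72081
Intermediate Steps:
T = -¼ (T = -1*¼ = -¼ ≈ -0.25000)
b(l) = -5/12 - l/12 (b(l) = (-(5 + l)/4)/3 = (-5/4 - l/4)/3 = -5/12 - l/12)
1/((((-74 + 119)*(225 + 82)))*b(-1)) + (-7)²/(-68) = 1/((((-74 + 119)*(225 + 82)))*(-5/12 - 1/12*(-1))) + (-7)²/(-68) = 1/(((45*307))*(-5/12 + 1/12)) + 49*(-1/68) = 1/(13815*(-⅓)) - 49/68 = (1/13815)*(-3) - 49/68 = -1/4605 - 49/68 = -225713/313140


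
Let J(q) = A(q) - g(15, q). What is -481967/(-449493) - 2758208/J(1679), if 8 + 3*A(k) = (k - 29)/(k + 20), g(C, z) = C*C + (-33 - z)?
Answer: -6315588888575569/3401447030421 ≈ -1856.7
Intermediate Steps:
g(C, z) = -33 + C² - z (g(C, z) = C² + (-33 - z) = -33 + C² - z)
A(k) = -8/3 + (-29 + k)/(3*(20 + k)) (A(k) = -8/3 + ((k - 29)/(k + 20))/3 = -8/3 + ((-29 + k)/(20 + k))/3 = -8/3 + (-29 + k)/(3*(20 + k)))
J(q) = -192 + q + 7*(-27 - q)/(3*(20 + q)) (J(q) = 7*(-27 - q)/(3*(20 + q)) - (-33 + 15² - q) = 7*(-27 - q)/(3*(20 + q)) - (-33 + 225 - q) = 7*(-27 - q)/(3*(20 + q)) - (192 - q) = 7*(-27 - q)/(3*(20 + q)) + (-192 + q) = -192 + q + 7*(-27 - q)/(3*(20 + q)))
-481967/(-449493) - 2758208/J(1679) = -481967/(-449493) - 2758208*(20 + 1679)/(-3903 + 1679² - 523/3*1679) = -481967*(-1/449493) - 2758208*1699/(-3903 + 2819041 - 878117/3) = 481967/449493 - 2758208/((1/1699)*(7567297/3)) = 481967/449493 - 2758208/7567297/5097 = 481967/449493 - 2758208*5097/7567297 = 481967/449493 - 14058586176/7567297 = -6315588888575569/3401447030421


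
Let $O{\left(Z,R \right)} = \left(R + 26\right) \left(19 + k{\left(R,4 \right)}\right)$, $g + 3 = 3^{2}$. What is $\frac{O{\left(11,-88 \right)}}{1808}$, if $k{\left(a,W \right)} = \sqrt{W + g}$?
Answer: $- \frac{589}{904} - \frac{31 \sqrt{10}}{904} \approx -0.75999$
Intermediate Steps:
$g = 6$ ($g = -3 + 3^{2} = -3 + 9 = 6$)
$k{\left(a,W \right)} = \sqrt{6 + W}$ ($k{\left(a,W \right)} = \sqrt{W + 6} = \sqrt{6 + W}$)
$O{\left(Z,R \right)} = \left(19 + \sqrt{10}\right) \left(26 + R\right)$ ($O{\left(Z,R \right)} = \left(R + 26\right) \left(19 + \sqrt{6 + 4}\right) = \left(26 + R\right) \left(19 + \sqrt{10}\right) = \left(19 + \sqrt{10}\right) \left(26 + R\right)$)
$\frac{O{\left(11,-88 \right)}}{1808} = \frac{494 + 19 \left(-88\right) + 26 \sqrt{10} - 88 \sqrt{10}}{1808} = \left(494 - 1672 + 26 \sqrt{10} - 88 \sqrt{10}\right) \frac{1}{1808} = \left(-1178 - 62 \sqrt{10}\right) \frac{1}{1808} = - \frac{589}{904} - \frac{31 \sqrt{10}}{904}$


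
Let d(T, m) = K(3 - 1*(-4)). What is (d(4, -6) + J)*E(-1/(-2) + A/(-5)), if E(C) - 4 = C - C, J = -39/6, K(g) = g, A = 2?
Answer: 2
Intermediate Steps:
J = -13/2 (J = -39*⅙ = -13/2 ≈ -6.5000)
E(C) = 4 (E(C) = 4 + (C - C) = 4 + 0 = 4)
d(T, m) = 7 (d(T, m) = 3 - 1*(-4) = 3 + 4 = 7)
(d(4, -6) + J)*E(-1/(-2) + A/(-5)) = (7 - 13/2)*4 = (½)*4 = 2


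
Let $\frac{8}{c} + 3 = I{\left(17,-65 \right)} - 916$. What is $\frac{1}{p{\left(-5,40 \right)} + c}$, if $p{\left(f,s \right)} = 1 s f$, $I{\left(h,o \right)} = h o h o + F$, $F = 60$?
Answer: $- \frac{610083}{122016596} \approx -0.005$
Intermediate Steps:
$I{\left(h,o \right)} = 60 + h^{2} o^{2}$ ($I{\left(h,o \right)} = h o h o + 60 = o h^{2} o + 60 = h^{2} o^{2} + 60 = 60 + h^{2} o^{2}$)
$p{\left(f,s \right)} = f s$ ($p{\left(f,s \right)} = s f = f s$)
$c = \frac{4}{610083}$ ($c = \frac{8}{-3 - \left(856 - 17^{2} \left(-65\right)^{2}\right)} = \frac{8}{-3 + \left(\left(60 + 289 \cdot 4225\right) - 916\right)} = \frac{8}{-3 + \left(\left(60 + 1221025\right) - 916\right)} = \frac{8}{-3 + \left(1221085 - 916\right)} = \frac{8}{-3 + 1220169} = \frac{8}{1220166} = 8 \cdot \frac{1}{1220166} = \frac{4}{610083} \approx 6.5565 \cdot 10^{-6}$)
$\frac{1}{p{\left(-5,40 \right)} + c} = \frac{1}{\left(-5\right) 40 + \frac{4}{610083}} = \frac{1}{-200 + \frac{4}{610083}} = \frac{1}{- \frac{122016596}{610083}} = - \frac{610083}{122016596}$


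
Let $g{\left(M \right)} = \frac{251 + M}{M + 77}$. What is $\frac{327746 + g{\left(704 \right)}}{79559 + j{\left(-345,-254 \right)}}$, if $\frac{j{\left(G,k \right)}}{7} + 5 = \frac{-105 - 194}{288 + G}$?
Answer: $\frac{14590323117}{3541804541} \approx 4.1195$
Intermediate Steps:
$g{\left(M \right)} = \frac{251 + M}{77 + M}$
$j{\left(G,k \right)} = -35 - \frac{2093}{288 + G}$ ($j{\left(G,k \right)} = -35 + 7 \frac{-105 - 194}{288 + G} = -35 + 7 \left(- \frac{299}{288 + G}\right) = -35 - \frac{2093}{288 + G}$)
$\frac{327746 + g{\left(704 \right)}}{79559 + j{\left(-345,-254 \right)}} = \frac{327746 + \frac{251 + 704}{77 + 704}}{79559 + \frac{7 \left(-1739 - -1725\right)}{288 - 345}} = \frac{327746 + \frac{1}{781} \cdot 955}{79559 + \frac{7 \left(-1739 + 1725\right)}{-57}} = \frac{327746 + \frac{1}{781} \cdot 955}{79559 + 7 \left(- \frac{1}{57}\right) \left(-14\right)} = \frac{327746 + \frac{955}{781}}{79559 + \frac{98}{57}} = \frac{255970581}{781 \cdot \frac{4534961}{57}} = \frac{255970581}{781} \cdot \frac{57}{4534961} = \frac{14590323117}{3541804541}$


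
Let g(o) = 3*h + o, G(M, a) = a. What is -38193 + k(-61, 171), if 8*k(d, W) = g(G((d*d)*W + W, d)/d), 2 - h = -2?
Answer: -305531/8 ≈ -38191.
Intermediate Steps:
h = 4 (h = 2 - 1*(-2) = 2 + 2 = 4)
g(o) = 12 + o (g(o) = 3*4 + o = 12 + o)
k(d, W) = 13/8 (k(d, W) = (12 + d/d)/8 = (12 + 1)/8 = (⅛)*13 = 13/8)
-38193 + k(-61, 171) = -38193 + 13/8 = -305531/8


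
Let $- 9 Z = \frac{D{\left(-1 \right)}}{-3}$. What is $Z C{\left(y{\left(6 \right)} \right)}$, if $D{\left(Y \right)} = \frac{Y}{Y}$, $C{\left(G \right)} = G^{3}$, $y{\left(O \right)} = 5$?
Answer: $\frac{125}{27} \approx 4.6296$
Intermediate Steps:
$D{\left(Y \right)} = 1$
$Z = \frac{1}{27}$ ($Z = - \frac{1 \frac{1}{-3}}{9} = - \frac{1 \left(- \frac{1}{3}\right)}{9} = \left(- \frac{1}{9}\right) \left(- \frac{1}{3}\right) = \frac{1}{27} \approx 0.037037$)
$Z C{\left(y{\left(6 \right)} \right)} = \frac{5^{3}}{27} = \frac{1}{27} \cdot 125 = \frac{125}{27}$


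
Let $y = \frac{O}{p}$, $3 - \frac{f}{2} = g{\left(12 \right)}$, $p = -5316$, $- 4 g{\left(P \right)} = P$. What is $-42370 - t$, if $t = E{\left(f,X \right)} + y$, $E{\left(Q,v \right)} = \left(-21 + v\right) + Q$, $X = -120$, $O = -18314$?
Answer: $- \frac{112285735}{2658} \approx -42244.0$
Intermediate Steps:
$g{\left(P \right)} = - \frac{P}{4}$
$f = 12$ ($f = 6 - 2 \left(\left(- \frac{1}{4}\right) 12\right) = 6 - -6 = 6 + 6 = 12$)
$E{\left(Q,v \right)} = -21 + Q + v$
$y = \frac{9157}{2658}$ ($y = - \frac{18314}{-5316} = \left(-18314\right) \left(- \frac{1}{5316}\right) = \frac{9157}{2658} \approx 3.4451$)
$t = - \frac{333725}{2658}$ ($t = \left(-21 + 12 - 120\right) + \frac{9157}{2658} = -129 + \frac{9157}{2658} = - \frac{333725}{2658} \approx -125.55$)
$-42370 - t = -42370 - - \frac{333725}{2658} = -42370 + \frac{333725}{2658} = - \frac{112285735}{2658}$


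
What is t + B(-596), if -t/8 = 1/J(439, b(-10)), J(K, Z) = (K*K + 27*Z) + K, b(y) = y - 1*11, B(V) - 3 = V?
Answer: -114207657/192593 ≈ -593.00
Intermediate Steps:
B(V) = 3 + V
b(y) = -11 + y (b(y) = y - 11 = -11 + y)
J(K, Z) = K + K² + 27*Z (J(K, Z) = (K² + 27*Z) + K = K + K² + 27*Z)
t = -8/192593 (t = -8/(439 + 439² + 27*(-11 - 10)) = -8/(439 + 192721 + 27*(-21)) = -8/(439 + 192721 - 567) = -8/192593 ≈ -4.1538e-5)
t + B(-596) = -8/192593 + (3 - 596) = -8/192593 - 593 = -114207657/192593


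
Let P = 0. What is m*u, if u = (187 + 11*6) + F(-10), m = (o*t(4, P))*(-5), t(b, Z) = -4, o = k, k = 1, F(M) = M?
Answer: 4860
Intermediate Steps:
o = 1
m = 20 (m = (1*(-4))*(-5) = -4*(-5) = 20)
u = 243 (u = (187 + 11*6) - 10 = (187 + 66) - 10 = 253 - 10 = 243)
m*u = 20*243 = 4860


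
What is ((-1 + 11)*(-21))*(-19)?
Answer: 3990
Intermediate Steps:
((-1 + 11)*(-21))*(-19) = (10*(-21))*(-19) = -210*(-19) = 3990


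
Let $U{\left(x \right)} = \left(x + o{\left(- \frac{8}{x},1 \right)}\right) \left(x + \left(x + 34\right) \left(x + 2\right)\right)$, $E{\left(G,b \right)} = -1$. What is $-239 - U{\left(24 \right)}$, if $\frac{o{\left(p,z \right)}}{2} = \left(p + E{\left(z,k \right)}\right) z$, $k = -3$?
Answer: $- \frac{98765}{3} \approx -32922.0$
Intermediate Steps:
$o{\left(p,z \right)} = 2 z \left(-1 + p\right)$ ($o{\left(p,z \right)} = 2 \left(p - 1\right) z = 2 \left(-1 + p\right) z = 2 z \left(-1 + p\right)$)
$U{\left(x \right)} = \left(x + \left(2 + x\right) \left(34 + x\right)\right) \left(-2 + x - \frac{16}{x}\right)$ ($U{\left(x \right)} = \left(x + 2 \cdot 1 \left(-1 - \frac{8}{x}\right)\right) \left(x + \left(x + 34\right) \left(x + 2\right)\right) = \left(x - \left(2 + \frac{16}{x}\right)\right) \left(x + \left(34 + x\right) \left(2 + x\right)\right) = \left(-2 + x - \frac{16}{x}\right) \left(x + \left(2 + x\right) \left(34 + x\right)\right) = \left(x + \left(2 + x\right) \left(34 + x\right)\right) \left(-2 + x - \frac{16}{x}\right)$)
$-239 - U{\left(24 \right)} = -239 - \left(-728 + 24^{3} - \frac{1088}{24} - 528 + 35 \cdot 24^{2}\right) = -239 - \left(-728 + 13824 - \frac{136}{3} - 528 + 35 \cdot 576\right) = -239 - \left(-728 + 13824 - \frac{136}{3} - 528 + 20160\right) = -239 - \frac{98048}{3} = - \frac{98765}{3}$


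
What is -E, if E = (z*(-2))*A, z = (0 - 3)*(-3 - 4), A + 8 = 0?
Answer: -336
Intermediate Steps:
A = -8 (A = -8 + 0 = -8)
z = 21 (z = -3*(-7) = 21)
E = 336 (E = (21*(-2))*(-8) = -42*(-8) = 336)
-E = -1*336 = -336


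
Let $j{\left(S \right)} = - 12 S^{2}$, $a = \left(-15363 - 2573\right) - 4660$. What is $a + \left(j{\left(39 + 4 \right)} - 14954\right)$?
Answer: $-59738$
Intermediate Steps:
$a = -22596$ ($a = -17936 - 4660 = -22596$)
$a + \left(j{\left(39 + 4 \right)} - 14954\right) = -22596 - \left(14954 + 12 \left(39 + 4\right)^{2}\right) = -22596 - \left(14954 + 12 \cdot 43^{2}\right) = -22596 - 37142 = -59738$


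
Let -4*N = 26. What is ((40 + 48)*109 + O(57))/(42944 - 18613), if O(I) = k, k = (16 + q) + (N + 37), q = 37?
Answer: 19351/48662 ≈ 0.39766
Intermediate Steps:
N = -13/2 (N = -¼*26 = -13/2 ≈ -6.5000)
k = 167/2 (k = (16 + 37) + (-13/2 + 37) = 53 + 61/2 = 167/2 ≈ 83.500)
O(I) = 167/2
((40 + 48)*109 + O(57))/(42944 - 18613) = ((40 + 48)*109 + 167/2)/(42944 - 18613) = (88*109 + 167/2)/24331 = (9592 + 167/2)*(1/24331) = (19351/2)*(1/24331) = 19351/48662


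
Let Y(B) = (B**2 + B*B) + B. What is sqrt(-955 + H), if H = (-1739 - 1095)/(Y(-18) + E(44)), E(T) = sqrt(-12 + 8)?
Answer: sqrt(-9447028138810 + 140603242*I)/99226 ≈ 0.00023051 + 30.976*I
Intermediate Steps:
E(T) = 2*I (E(T) = sqrt(-4) = 2*I)
Y(B) = B + 2*B**2 (Y(B) = (B**2 + B**2) + B = 2*B**2 + B = B + 2*B**2)
H = -1417*(630 - 2*I)/198452 (H = (-1739 - 1095)/(-18*(1 + 2*(-18)) + 2*I) = -2834/(-18*(1 - 36) + 2*I) = -2834/(-18*(-35) + 2*I) = -2834*(630 - 2*I)/396904 = -1417*(630 - 2*I)/198452 ≈ -4.4984 + 0.014281*I)
sqrt(-955 + H) = sqrt(-955 + (-446355/99226 + 1417*I/99226)) = sqrt(-95207185/99226 + 1417*I/99226)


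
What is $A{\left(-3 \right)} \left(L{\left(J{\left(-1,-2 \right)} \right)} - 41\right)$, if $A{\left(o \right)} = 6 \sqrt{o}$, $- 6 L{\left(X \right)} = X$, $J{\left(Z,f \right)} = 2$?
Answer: $- 248 i \sqrt{3} \approx - 429.55 i$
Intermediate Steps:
$L{\left(X \right)} = - \frac{X}{6}$
$A{\left(-3 \right)} \left(L{\left(J{\left(-1,-2 \right)} \right)} - 41\right) = 6 \sqrt{-3} \left(\left(- \frac{1}{6}\right) 2 - 41\right) = 6 i \sqrt{3} \left(- \frac{1}{3} - 41\right) = 6 i \sqrt{3} \left(- \frac{124}{3}\right) = - 248 i \sqrt{3}$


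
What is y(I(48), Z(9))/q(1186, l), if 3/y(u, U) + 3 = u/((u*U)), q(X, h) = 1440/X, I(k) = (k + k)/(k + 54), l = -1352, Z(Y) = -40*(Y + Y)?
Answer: -1779/2161 ≈ -0.82323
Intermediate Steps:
Z(Y) = -80*Y
I(k) = 2*k/(54 + k) (I(k) = (2*k)/(54 + k) = 2*k/(54 + k))
y(u, U) = 3/(-3 + 1/U) (y(u, U) = 3/(-3 + u/((u*U))) = 3/(-3 + u/((U*u))) = 3/(-3 + u*(1/(U*u))) = 3/(-3 + 1/U))
y(I(48), Z(9))/q(1186, l) = (-3*(-80*9)/(-1 + 3*(-80*9)))/((1440/1186)) = (-3*(-720)/(-1 + 3*(-720)))/((1440*(1/1186))) = (-3*(-720)/(-1 - 2160))/(720/593) = -3*(-720)/(-2161)*(593/720) = -3*(-720)*(-1/2161)*(593/720) = -2160/2161*593/720 = -1779/2161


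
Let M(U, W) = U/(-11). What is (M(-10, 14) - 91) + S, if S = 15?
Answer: -826/11 ≈ -75.091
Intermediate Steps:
M(U, W) = -U/11 (M(U, W) = U*(-1/11) = -U/11)
(M(-10, 14) - 91) + S = (-1/11*(-10) - 91) + 15 = (10/11 - 91) + 15 = -991/11 + 15 = -826/11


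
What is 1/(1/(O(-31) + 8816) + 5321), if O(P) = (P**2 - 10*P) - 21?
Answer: 10066/53561187 ≈ 0.00018793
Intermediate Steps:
O(P) = -21 + P**2 - 10*P
1/(1/(O(-31) + 8816) + 5321) = 1/(1/((-21 + (-31)**2 - 10*(-31)) + 8816) + 5321) = 1/(1/((-21 + 961 + 310) + 8816) + 5321) = 1/(1/(1250 + 8816) + 5321) = 1/(1/10066 + 5321) = 1/(53561187/10066) = 10066/53561187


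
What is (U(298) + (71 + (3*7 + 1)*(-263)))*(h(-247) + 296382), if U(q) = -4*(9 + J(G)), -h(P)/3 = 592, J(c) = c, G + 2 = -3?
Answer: -1688386986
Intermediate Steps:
G = -5 (G = -2 - 3 = -5)
h(P) = -1776 (h(P) = -3*592 = -1776)
U(q) = -16 (U(q) = -4*(9 - 5) = -4*4 = -16)
(U(298) + (71 + (3*7 + 1)*(-263)))*(h(-247) + 296382) = (-16 + (71 + (3*7 + 1)*(-263)))*(-1776 + 296382) = (-16 + (71 + (21 + 1)*(-263)))*294606 = (-16 + (71 + 22*(-263)))*294606 = (-16 + (71 - 5786))*294606 = (-16 - 5715)*294606 = -5731*294606 = -1688386986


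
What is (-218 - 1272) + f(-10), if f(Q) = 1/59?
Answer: -87909/59 ≈ -1490.0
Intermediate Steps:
f(Q) = 1/59
(-218 - 1272) + f(-10) = (-218 - 1272) + 1/59 = -1490 + 1/59 = -87909/59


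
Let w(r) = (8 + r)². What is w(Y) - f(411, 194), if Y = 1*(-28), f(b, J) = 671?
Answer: -271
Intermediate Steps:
Y = -28
w(Y) - f(411, 194) = (8 - 28)² - 1*671 = (-20)² - 671 = 400 - 671 = -271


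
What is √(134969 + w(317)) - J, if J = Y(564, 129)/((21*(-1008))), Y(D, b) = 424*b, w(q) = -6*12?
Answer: 2279/882 + 7*√2753 ≈ 369.87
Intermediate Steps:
w(q) = -72
J = -2279/882 (J = (424*129)/((21*(-1008))) = 54696/(-21168) = 54696*(-1/21168) = -2279/882 ≈ -2.5839)
√(134969 + w(317)) - J = √(134969 - 72) - 1*(-2279/882) = √134897 + 2279/882 = 7*√2753 + 2279/882 = 2279/882 + 7*√2753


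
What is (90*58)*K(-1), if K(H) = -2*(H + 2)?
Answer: -10440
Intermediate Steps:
K(H) = -4 - 2*H (K(H) = -2*(2 + H) = -4 - 2*H)
(90*58)*K(-1) = (90*58)*(-4 - 2*(-1)) = 5220*(-4 + 2) = 5220*(-2) = -10440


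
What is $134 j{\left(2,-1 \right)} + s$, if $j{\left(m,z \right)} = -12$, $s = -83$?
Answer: $-1691$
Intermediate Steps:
$134 j{\left(2,-1 \right)} + s = 134 \left(-12\right) - 83 = -1608 - 83 = -1691$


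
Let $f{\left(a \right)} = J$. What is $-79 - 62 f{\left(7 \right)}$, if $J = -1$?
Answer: $-17$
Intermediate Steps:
$f{\left(a \right)} = -1$
$-79 - 62 f{\left(7 \right)} = -79 - -62 = -79 + 62 = -17$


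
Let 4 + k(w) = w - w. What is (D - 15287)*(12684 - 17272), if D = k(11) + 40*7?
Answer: 68870468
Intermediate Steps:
k(w) = -4 (k(w) = -4 + (w - w) = -4 + 0 = -4)
D = 276 (D = -4 + 40*7 = -4 + 280 = 276)
(D - 15287)*(12684 - 17272) = (276 - 15287)*(12684 - 17272) = -15011*(-4588) = 68870468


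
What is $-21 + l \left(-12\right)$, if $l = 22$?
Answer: $-285$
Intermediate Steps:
$-21 + l \left(-12\right) = -21 + 22 \left(-12\right) = -21 - 264 = -285$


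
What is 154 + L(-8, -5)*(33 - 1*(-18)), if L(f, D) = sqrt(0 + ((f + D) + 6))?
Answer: 154 + 51*I*sqrt(7) ≈ 154.0 + 134.93*I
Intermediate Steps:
L(f, D) = sqrt(6 + D + f) (L(f, D) = sqrt(0 + ((D + f) + 6)) = sqrt(0 + (6 + D + f)) = sqrt(6 + D + f))
154 + L(-8, -5)*(33 - 1*(-18)) = 154 + sqrt(6 - 5 - 8)*(33 - 1*(-18)) = 154 + sqrt(-7)*(33 + 18) = 154 + (I*sqrt(7))*51 = 154 + 51*I*sqrt(7)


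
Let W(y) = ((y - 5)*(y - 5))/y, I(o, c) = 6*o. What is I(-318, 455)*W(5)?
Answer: 0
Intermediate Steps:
W(y) = (-5 + y)²/y (W(y) = ((-5 + y)*(-5 + y))/y = (-5 + y)²/y)
I(-318, 455)*W(5) = (6*(-318))*((-5 + 5)²/5) = -1908*0²/5 = -1908*0/5 = -1908*0 = 0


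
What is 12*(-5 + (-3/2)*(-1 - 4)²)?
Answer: -510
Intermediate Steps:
12*(-5 + (-3/2)*(-1 - 4)²) = 12*(-5 - 3*½*(-5)²) = 12*(-5 - 3/2*25) = 12*(-5 - 75/2) = 12*(-85/2) = -510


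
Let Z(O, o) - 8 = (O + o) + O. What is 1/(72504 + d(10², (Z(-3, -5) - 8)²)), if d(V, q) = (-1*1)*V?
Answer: 1/72404 ≈ 1.3811e-5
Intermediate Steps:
Z(O, o) = 8 + o + 2*O (Z(O, o) = 8 + ((O + o) + O) = 8 + (o + 2*O) = 8 + o + 2*O)
d(V, q) = -V
1/(72504 + d(10², (Z(-3, -5) - 8)²)) = 1/(72504 - 1*10²) = 1/(72504 - 1*100) = 1/(72504 - 100) = 1/72404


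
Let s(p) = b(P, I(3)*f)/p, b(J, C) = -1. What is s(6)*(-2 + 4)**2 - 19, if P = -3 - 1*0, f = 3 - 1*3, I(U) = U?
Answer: -59/3 ≈ -19.667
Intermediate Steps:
f = 0 (f = 3 - 3 = 0)
P = -3 (P = -3 + 0 = -3)
s(p) = -1/p
s(6)*(-2 + 4)**2 - 19 = (-1/6)*(-2 + 4)**2 - 19 = -1*1/6*2**2 - 19 = -1/6*4 - 19 = -2/3 - 19 = -59/3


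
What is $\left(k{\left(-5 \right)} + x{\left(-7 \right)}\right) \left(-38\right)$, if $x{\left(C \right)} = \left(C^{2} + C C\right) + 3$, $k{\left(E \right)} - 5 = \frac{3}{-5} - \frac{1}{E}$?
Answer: $- \frac{20064}{5} \approx -4012.8$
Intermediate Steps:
$k{\left(E \right)} = \frac{22}{5} - \frac{1}{E}$ ($k{\left(E \right)} = 5 + \left(\frac{3}{-5} - \frac{1}{E}\right) = 5 + \left(3 \left(- \frac{1}{5}\right) - \frac{1}{E}\right) = 5 - \left(\frac{3}{5} + \frac{1}{E}\right) = \frac{22}{5} - \frac{1}{E}$)
$x{\left(C \right)} = 3 + 2 C^{2}$ ($x{\left(C \right)} = \left(C^{2} + C^{2}\right) + 3 = 2 C^{2} + 3 = 3 + 2 C^{2}$)
$\left(k{\left(-5 \right)} + x{\left(-7 \right)}\right) \left(-38\right) = \left(\left(\frac{22}{5} - \frac{1}{-5}\right) + \left(3 + 2 \left(-7\right)^{2}\right)\right) \left(-38\right) = \left(\left(\frac{22}{5} - - \frac{1}{5}\right) + \left(3 + 2 \cdot 49\right)\right) \left(-38\right) = \left(\left(\frac{22}{5} + \frac{1}{5}\right) + \left(3 + 98\right)\right) \left(-38\right) = \left(\frac{23}{5} + 101\right) \left(-38\right) = \frac{528}{5} \left(-38\right) = - \frac{20064}{5}$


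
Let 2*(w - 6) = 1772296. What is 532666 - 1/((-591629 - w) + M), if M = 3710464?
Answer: 1189273257545/2232681 ≈ 5.3267e+5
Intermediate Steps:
w = 886154 (w = 6 + (1/2)*1772296 = 6 + 886148 = 886154)
532666 - 1/((-591629 - w) + M) = 532666 - 1/((-591629 - 1*886154) + 3710464) = 532666 - 1/((-591629 - 886154) + 3710464) = 532666 - 1/(-1477783 + 3710464) = 532666 - 1/2232681 = 1189273257545/2232681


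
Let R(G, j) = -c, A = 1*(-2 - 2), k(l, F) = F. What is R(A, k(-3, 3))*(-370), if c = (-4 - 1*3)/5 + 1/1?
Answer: -148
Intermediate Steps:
c = -⅖ (c = (-4 - 3)*(⅕) + 1*1 = -7*⅕ + 1 = -7/5 + 1 = -⅖ ≈ -0.40000)
A = -4 (A = 1*(-4) = -4)
R(G, j) = ⅖ (R(G, j) = -1*(-⅖) = ⅖)
R(A, k(-3, 3))*(-370) = (⅖)*(-370) = -148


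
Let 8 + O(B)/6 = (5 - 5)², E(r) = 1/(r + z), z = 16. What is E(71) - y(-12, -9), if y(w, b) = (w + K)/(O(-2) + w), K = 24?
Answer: 92/435 ≈ 0.21149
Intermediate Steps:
E(r) = 1/(16 + r) (E(r) = 1/(r + 16) = 1/(16 + r))
O(B) = -48 (O(B) = -48 + 6*(5 - 5)² = -48 + 6*0² = -48 + 6*0 = -48 + 0 = -48)
y(w, b) = (24 + w)/(-48 + w) (y(w, b) = (w + 24)/(-48 + w) = (24 + w)/(-48 + w))
E(71) - y(-12, -9) = 1/(16 + 71) - (24 - 12)/(-48 - 12) = 1/87 - 12/(-60) = 1/87 - (-1)*12/60 = 1/87 - 1*(-⅕) = 1/87 + ⅕ = 92/435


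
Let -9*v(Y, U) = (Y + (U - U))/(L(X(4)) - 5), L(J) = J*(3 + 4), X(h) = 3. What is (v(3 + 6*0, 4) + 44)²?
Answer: 4456321/2304 ≈ 1934.2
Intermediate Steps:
L(J) = 7*J (L(J) = J*7 = 7*J)
v(Y, U) = -Y/144 (v(Y, U) = -(Y + (U - U))/(9*(7*3 - 5)) = -(Y + 0)/(9*(21 - 5)) = -Y/(9*16) = -Y/144)
(v(3 + 6*0, 4) + 44)² = (-(3 + 6*0)/144 + 44)² = (-(3 + 0)/144 + 44)² = (-1/144*3 + 44)² = (-1/48 + 44)² = (2111/48)² = 4456321/2304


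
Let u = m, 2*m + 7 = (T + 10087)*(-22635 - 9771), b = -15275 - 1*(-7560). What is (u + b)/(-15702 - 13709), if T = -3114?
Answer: 225982475/58822 ≈ 3841.8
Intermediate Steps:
b = -7715 (b = -15275 + 7560 = -7715)
m = -225967045/2 (m = -7/2 + ((-3114 + 10087)*(-22635 - 9771))/2 = -7/2 + (6973*(-32406))/2 = -7/2 + (½)*(-225967038) = -7/2 - 112983519 = -225967045/2 ≈ -1.1298e+8)
u = -225967045/2 ≈ -1.1298e+8
(u + b)/(-15702 - 13709) = (-225967045/2 - 7715)/(-15702 - 13709) = -225982475/2/(-29411) = -225982475/2*(-1/29411) = 225982475/58822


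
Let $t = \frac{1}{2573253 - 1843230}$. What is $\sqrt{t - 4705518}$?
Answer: $\frac{i \sqrt{2507728555982928999}}{730023} \approx 2169.2 i$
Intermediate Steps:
$t = \frac{1}{730023} \approx 1.3698 \cdot 10^{-6}$
$\sqrt{t - 4705518} = \sqrt{\frac{1}{730023} - 4705518} = \sqrt{- \frac{3435136366913}{730023}} = \frac{i \sqrt{2507728555982928999}}{730023}$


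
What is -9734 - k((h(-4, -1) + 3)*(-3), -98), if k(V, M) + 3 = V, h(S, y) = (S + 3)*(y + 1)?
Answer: -9722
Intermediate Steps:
h(S, y) = (1 + y)*(3 + S) (h(S, y) = (3 + S)*(1 + y) = (1 + y)*(3 + S))
k(V, M) = -3 + V
-9734 - k((h(-4, -1) + 3)*(-3), -98) = -9734 - (-3 + ((3 - 4 + 3*(-1) - 4*(-1)) + 3)*(-3)) = -9734 - (-3 + ((3 - 4 - 3 + 4) + 3)*(-3)) = -9734 - (-3 + (0 + 3)*(-3)) = -9734 - (-3 + 3*(-3)) = -9734 - (-3 - 9) = -9734 - 1*(-12) = -9734 + 12 = -9722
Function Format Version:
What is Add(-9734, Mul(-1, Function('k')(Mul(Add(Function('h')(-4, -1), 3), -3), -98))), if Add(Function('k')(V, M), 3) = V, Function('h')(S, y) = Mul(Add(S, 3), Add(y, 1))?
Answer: -9722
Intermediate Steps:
Function('h')(S, y) = Mul(Add(1, y), Add(3, S)) (Function('h')(S, y) = Mul(Add(3, S), Add(1, y)) = Mul(Add(1, y), Add(3, S)))
Function('k')(V, M) = Add(-3, V)
Add(-9734, Mul(-1, Function('k')(Mul(Add(Function('h')(-4, -1), 3), -3), -98))) = Add(-9734, Mul(-1, Add(-3, Mul(Add(Add(3, -4, Mul(3, -1), Mul(-4, -1)), 3), -3)))) = Add(-9734, Mul(-1, Add(-3, Mul(Add(Add(3, -4, -3, 4), 3), -3)))) = Add(-9734, Mul(-1, Add(-3, Mul(Add(0, 3), -3)))) = Add(-9734, Mul(-1, Add(-3, Mul(3, -3)))) = Add(-9734, Mul(-1, Add(-3, -9))) = Add(-9734, Mul(-1, -12)) = Add(-9734, 12) = -9722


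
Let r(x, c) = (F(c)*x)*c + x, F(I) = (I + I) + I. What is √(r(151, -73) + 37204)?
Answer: 8*√38303 ≈ 1565.7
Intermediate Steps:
F(I) = 3*I (F(I) = 2*I + I = 3*I)
r(x, c) = x + 3*x*c² (r(x, c) = ((3*c)*x)*c + x = (3*c*x)*c + x = 3*x*c² + x = x + 3*x*c²)
√(r(151, -73) + 37204) = √(151*(1 + 3*(-73)²) + 37204) = √(151*(1 + 3*5329) + 37204) = √(151*(1 + 15987) + 37204) = √(151*15988 + 37204) = √(2414188 + 37204) = √2451392 = 8*√38303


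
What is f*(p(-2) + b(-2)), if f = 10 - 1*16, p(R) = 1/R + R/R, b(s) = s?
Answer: 9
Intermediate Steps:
p(R) = 1 + 1/R (p(R) = 1/R + 1 = 1 + 1/R)
f = -6 (f = 10 - 16 = -6)
f*(p(-2) + b(-2)) = -6*((1 - 2)/(-2) - 2) = -6*(-½*(-1) - 2) = -6*(½ - 2) = -6*(-3/2) = 9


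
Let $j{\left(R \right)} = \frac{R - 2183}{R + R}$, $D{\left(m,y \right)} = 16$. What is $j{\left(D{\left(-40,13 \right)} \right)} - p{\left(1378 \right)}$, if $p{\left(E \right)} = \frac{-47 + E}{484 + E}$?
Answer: $- \frac{2038773}{29792} \approx -68.434$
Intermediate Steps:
$p{\left(E \right)} = \frac{-47 + E}{484 + E}$
$j{\left(R \right)} = \frac{-2183 + R}{2 R}$
$j{\left(D{\left(-40,13 \right)} \right)} - p{\left(1378 \right)} = \frac{-2183 + 16}{2 \cdot 16} - \frac{-47 + 1378}{484 + 1378} = \frac{1}{2} \cdot \frac{1}{16} \left(-2167\right) - \frac{1}{1862} \cdot 1331 = - \frac{2167}{32} - \frac{1}{1862} \cdot 1331 = - \frac{2167}{32} - \frac{1331}{1862} = - \frac{2038773}{29792}$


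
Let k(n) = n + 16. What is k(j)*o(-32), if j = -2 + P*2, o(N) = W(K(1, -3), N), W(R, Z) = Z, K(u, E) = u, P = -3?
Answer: -256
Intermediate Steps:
o(N) = N
j = -8 (j = -2 - 3*2 = -2 - 6 = -8)
k(n) = 16 + n
k(j)*o(-32) = (16 - 8)*(-32) = 8*(-32) = -256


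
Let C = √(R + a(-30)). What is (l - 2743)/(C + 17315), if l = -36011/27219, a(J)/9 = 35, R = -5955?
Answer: -36954033152/233161737441 + 21342208*I*√1410/1165808687205 ≈ -0.15849 + 0.00068742*I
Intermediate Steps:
a(J) = 315 (a(J) = 9*35 = 315)
C = 2*I*√1410 (C = √(-5955 + 315) = √(-5640) = 2*I*√1410 ≈ 75.1*I)
l = -36011/27219 (l = -36011*1/27219 = -36011/27219 ≈ -1.3230)
(l - 2743)/(C + 17315) = (-36011/27219 - 2743)/(2*I*√1410 + 17315) = -74697728/(27219*(17315 + 2*I*√1410))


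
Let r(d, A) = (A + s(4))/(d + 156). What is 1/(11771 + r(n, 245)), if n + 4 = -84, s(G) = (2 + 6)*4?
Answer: 68/800705 ≈ 8.4925e-5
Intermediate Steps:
s(G) = 32 (s(G) = 8*4 = 32)
n = -88 (n = -4 - 84 = -88)
r(d, A) = (32 + A)/(156 + d) (r(d, A) = (A + 32)/(d + 156) = (32 + A)/(156 + d))
1/(11771 + r(n, 245)) = 1/(11771 + (32 + 245)/(156 - 88)) = 1/(11771 + 277/68) = 1/(800705/68) = 68/800705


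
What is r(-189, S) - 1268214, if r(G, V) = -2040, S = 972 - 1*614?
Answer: -1270254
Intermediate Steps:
S = 358 (S = 972 - 614 = 358)
r(-189, S) - 1268214 = -2040 - 1268214 = -1270254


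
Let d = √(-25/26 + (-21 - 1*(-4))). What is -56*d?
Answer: -28*I*√12142/13 ≈ -237.33*I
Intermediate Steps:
d = I*√12142/26 (d = √(-25*1/26 + (-21 + 4)) = √(-25/26 - 17) = √(-467/26) = I*√12142/26 ≈ 4.2381*I)
-56*d = -28*I*√12142/13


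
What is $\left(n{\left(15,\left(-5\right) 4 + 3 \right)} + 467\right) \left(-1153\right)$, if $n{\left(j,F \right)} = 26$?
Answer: $-568429$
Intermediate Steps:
$\left(n{\left(15,\left(-5\right) 4 + 3 \right)} + 467\right) \left(-1153\right) = \left(26 + 467\right) \left(-1153\right) = 493 \left(-1153\right) = -568429$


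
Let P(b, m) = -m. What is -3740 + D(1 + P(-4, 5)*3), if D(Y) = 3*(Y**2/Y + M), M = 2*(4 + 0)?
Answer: -3758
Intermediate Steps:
M = 8 (M = 2*4 = 8)
D(Y) = 24 + 3*Y (D(Y) = 3*(Y**2/Y + 8) = 3*(Y + 8) = 3*(8 + Y) = 24 + 3*Y)
-3740 + D(1 + P(-4, 5)*3) = -3740 + (24 + 3*(1 - 1*5*3)) = -3740 + (24 + 3*(1 - 5*3)) = -3740 + (24 + 3*(1 - 15)) = -3740 + (24 + 3*(-14)) = -3740 + (24 - 42) = -3740 - 18 = -3758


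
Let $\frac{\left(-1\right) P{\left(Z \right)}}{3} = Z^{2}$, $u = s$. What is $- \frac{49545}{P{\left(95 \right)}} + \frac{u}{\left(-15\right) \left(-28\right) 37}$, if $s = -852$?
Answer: $\frac{829846}{467495} \approx 1.7751$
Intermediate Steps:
$u = -852$
$P{\left(Z \right)} = - 3 Z^{2}$
$- \frac{49545}{P{\left(95 \right)}} + \frac{u}{\left(-15\right) \left(-28\right) 37} = - \frac{49545}{\left(-3\right) 95^{2}} - \frac{852}{\left(-15\right) \left(-28\right) 37} = - \frac{49545}{\left(-3\right) 9025} - \frac{852}{420 \cdot 37} = - \frac{49545}{-27075} - \frac{852}{15540} = \left(-49545\right) \left(- \frac{1}{27075}\right) - \frac{71}{1295} = \frac{3303}{1805} - \frac{71}{1295} = \frac{829846}{467495}$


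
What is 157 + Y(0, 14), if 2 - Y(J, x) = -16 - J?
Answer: 175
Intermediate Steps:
Y(J, x) = 18 + J (Y(J, x) = 2 - (-16 - J) = 2 + (16 + J) = 18 + J)
157 + Y(0, 14) = 157 + (18 + 0) = 157 + 18 = 175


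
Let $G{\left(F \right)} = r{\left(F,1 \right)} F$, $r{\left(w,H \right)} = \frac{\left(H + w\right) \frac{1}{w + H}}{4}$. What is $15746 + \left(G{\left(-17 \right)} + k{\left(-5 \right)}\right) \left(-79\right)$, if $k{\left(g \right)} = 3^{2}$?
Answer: $\frac{61483}{4} \approx 15371.0$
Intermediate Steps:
$r{\left(w,H \right)} = \frac{1}{4}$ ($r{\left(w,H \right)} = \frac{H + w}{H + w} \frac{1}{4} = 1 \cdot \frac{1}{4} = \frac{1}{4}$)
$k{\left(g \right)} = 9$
$G{\left(F \right)} = \frac{F}{4}$
$15746 + \left(G{\left(-17 \right)} + k{\left(-5 \right)}\right) \left(-79\right) = 15746 + \left(\frac{1}{4} \left(-17\right) + 9\right) \left(-79\right) = 15746 + \left(- \frac{17}{4} + 9\right) \left(-79\right) = 15746 + \frac{19}{4} \left(-79\right) = 15746 - \frac{1501}{4} = \frac{61483}{4}$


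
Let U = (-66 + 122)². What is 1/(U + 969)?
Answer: 1/4105 ≈ 0.00024361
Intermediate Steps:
U = 3136 (U = 56² = 3136)
1/(U + 969) = 1/(3136 + 969) = 1/4105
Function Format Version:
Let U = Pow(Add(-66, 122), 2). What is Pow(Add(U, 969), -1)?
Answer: Rational(1, 4105) ≈ 0.00024361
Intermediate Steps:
U = 3136 (U = Pow(56, 2) = 3136)
Pow(Add(U, 969), -1) = Pow(Add(3136, 969), -1) = Pow(4105, -1) = Rational(1, 4105)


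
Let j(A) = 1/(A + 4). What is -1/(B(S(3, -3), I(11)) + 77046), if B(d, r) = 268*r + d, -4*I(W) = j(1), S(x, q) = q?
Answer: -5/385148 ≈ -1.2982e-5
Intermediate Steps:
j(A) = 1/(4 + A)
I(W) = -1/20 (I(W) = -1/(4*(4 + 1)) = -¼/5 = -¼*⅕ = -1/20)
B(d, r) = d + 268*r
-1/(B(S(3, -3), I(11)) + 77046) = -1/((-3 + 268*(-1/20)) + 77046) = -1/((-3 - 67/5) + 77046) = -1/(-82/5 + 77046) = -1/385148/5 = -1*5/385148 = -5/385148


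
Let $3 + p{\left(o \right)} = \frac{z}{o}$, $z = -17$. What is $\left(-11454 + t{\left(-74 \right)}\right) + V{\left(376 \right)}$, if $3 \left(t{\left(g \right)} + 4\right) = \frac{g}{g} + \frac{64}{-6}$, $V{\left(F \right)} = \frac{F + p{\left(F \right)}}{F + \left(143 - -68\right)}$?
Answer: $- \frac{22765401433}{1986408} \approx -11461.0$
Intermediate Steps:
$p{\left(o \right)} = -3 - \frac{17}{o}$
$V{\left(F \right)} = \frac{-3 + F - \frac{17}{F}}{211 + F}$ ($V{\left(F \right)} = \frac{F - \left(3 + \frac{17}{F}\right)}{F + \left(143 - -68\right)} = \frac{-3 + F - \frac{17}{F}}{F + \left(143 + 68\right)} = \frac{-3 + F - \frac{17}{F}}{F + 211} = \frac{-3 + F - \frac{17}{F}}{211 + F}$)
$t{\left(g \right)} = - \frac{65}{9}$ ($t{\left(g \right)} = -4 + \frac{\frac{g}{g} + \frac{64}{-6}}{3} = -4 + \frac{1 + 64 \left(- \frac{1}{6}\right)}{3} = -4 + \frac{1 - \frac{32}{3}}{3} = -4 + \frac{1}{3} \left(- \frac{29}{3}\right) = -4 - \frac{29}{9} = - \frac{65}{9}$)
$\left(-11454 + t{\left(-74 \right)}\right) + V{\left(376 \right)} = \left(-11454 - \frac{65}{9}\right) + \frac{-17 - 376 \left(3 - 376\right)}{376 \left(211 + 376\right)} = - \frac{103151}{9} + \frac{-17 - 376 \left(3 - 376\right)}{376 \cdot 587} = - \frac{103151}{9} + \frac{1}{376} \cdot \frac{1}{587} \left(-17 - 376 \left(-373\right)\right) = - \frac{103151}{9} + \frac{1}{376} \cdot \frac{1}{587} \left(-17 + 140248\right) = - \frac{103151}{9} + \frac{1}{376} \cdot \frac{1}{587} \cdot 140231 = - \frac{103151}{9} + \frac{140231}{220712} = - \frac{22765401433}{1986408}$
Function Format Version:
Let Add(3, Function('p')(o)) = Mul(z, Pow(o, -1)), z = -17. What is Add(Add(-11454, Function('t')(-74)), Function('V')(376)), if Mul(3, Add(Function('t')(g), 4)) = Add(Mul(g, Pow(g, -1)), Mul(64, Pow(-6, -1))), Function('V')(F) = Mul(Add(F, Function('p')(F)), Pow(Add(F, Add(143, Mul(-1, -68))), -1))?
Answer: Rational(-22765401433, 1986408) ≈ -11461.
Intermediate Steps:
Function('p')(o) = Add(-3, Mul(-17, Pow(o, -1)))
Function('V')(F) = Mul(Pow(Add(211, F), -1), Add(-3, F, Mul(-17, Pow(F, -1)))) (Function('V')(F) = Mul(Add(F, Add(-3, Mul(-17, Pow(F, -1)))), Pow(Add(F, Add(143, Mul(-1, -68))), -1)) = Mul(Add(-3, F, Mul(-17, Pow(F, -1))), Pow(Add(F, Add(143, 68)), -1)) = Mul(Add(-3, F, Mul(-17, Pow(F, -1))), Pow(Add(F, 211), -1)) = Mul(Add(-3, F, Mul(-17, Pow(F, -1))), Pow(Add(211, F), -1)) = Mul(Pow(Add(211, F), -1), Add(-3, F, Mul(-17, Pow(F, -1)))))
Function('t')(g) = Rational(-65, 9) (Function('t')(g) = Add(-4, Mul(Rational(1, 3), Add(Mul(g, Pow(g, -1)), Mul(64, Pow(-6, -1))))) = Add(-4, Mul(Rational(1, 3), Add(1, Mul(64, Rational(-1, 6))))) = Add(-4, Mul(Rational(1, 3), Add(1, Rational(-32, 3)))) = Add(-4, Mul(Rational(1, 3), Rational(-29, 3))) = Add(-4, Rational(-29, 9)) = Rational(-65, 9))
Add(Add(-11454, Function('t')(-74)), Function('V')(376)) = Add(Add(-11454, Rational(-65, 9)), Mul(Pow(376, -1), Pow(Add(211, 376), -1), Add(-17, Mul(-1, 376, Add(3, Mul(-1, 376)))))) = Add(Rational(-103151, 9), Mul(Rational(1, 376), Pow(587, -1), Add(-17, Mul(-1, 376, Add(3, -376))))) = Add(Rational(-103151, 9), Mul(Rational(1, 376), Rational(1, 587), Add(-17, Mul(-1, 376, -373)))) = Add(Rational(-103151, 9), Mul(Rational(1, 376), Rational(1, 587), Add(-17, 140248))) = Add(Rational(-103151, 9), Mul(Rational(1, 376), Rational(1, 587), 140231)) = Add(Rational(-103151, 9), Rational(140231, 220712)) = Rational(-22765401433, 1986408)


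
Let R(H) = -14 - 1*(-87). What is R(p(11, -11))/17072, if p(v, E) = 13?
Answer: 73/17072 ≈ 0.0042760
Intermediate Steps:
R(H) = 73 (R(H) = -14 + 87 = 73)
R(p(11, -11))/17072 = 73/17072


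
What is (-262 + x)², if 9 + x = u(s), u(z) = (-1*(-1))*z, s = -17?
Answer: 82944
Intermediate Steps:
u(z) = z (u(z) = 1*z = z)
x = -26 (x = -9 - 17 = -26)
(-262 + x)² = (-262 - 26)² = (-288)² = 82944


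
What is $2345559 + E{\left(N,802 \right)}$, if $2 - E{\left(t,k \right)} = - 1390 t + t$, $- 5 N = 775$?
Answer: $2130266$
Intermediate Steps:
$N = -155$ ($N = \left(- \frac{1}{5}\right) 775 = -155$)
$E{\left(t,k \right)} = 2 + 1389 t$ ($E{\left(t,k \right)} = 2 - \left(- 1390 t + t\right) = 2 - - 1389 t = 2 + 1389 t$)
$2345559 + E{\left(N,802 \right)} = 2345559 + \left(2 + 1389 \left(-155\right)\right) = 2345559 + \left(2 - 215295\right) = 2345559 - 215293 = 2130266$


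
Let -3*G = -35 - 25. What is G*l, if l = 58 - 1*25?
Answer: 660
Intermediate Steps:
l = 33 (l = 58 - 25 = 33)
G = 20 (G = -(-35 - 25)/3 = -1/3*(-60) = 20)
G*l = 20*33 = 660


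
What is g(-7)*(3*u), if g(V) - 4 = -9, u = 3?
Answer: -45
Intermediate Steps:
g(V) = -5 (g(V) = 4 - 9 = -5)
g(-7)*(3*u) = -15*3 = -5*9 = -45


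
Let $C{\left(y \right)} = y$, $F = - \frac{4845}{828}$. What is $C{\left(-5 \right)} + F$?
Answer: $- \frac{2995}{276} \approx -10.851$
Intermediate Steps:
$F = - \frac{1615}{276}$ ($F = \left(-4845\right) \frac{1}{828} = - \frac{1615}{276} \approx -5.8514$)
$C{\left(-5 \right)} + F = -5 - \frac{1615}{276} = - \frac{2995}{276}$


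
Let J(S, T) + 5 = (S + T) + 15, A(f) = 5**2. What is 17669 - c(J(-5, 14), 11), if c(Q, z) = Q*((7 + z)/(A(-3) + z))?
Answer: 35319/2 ≈ 17660.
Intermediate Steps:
A(f) = 25
J(S, T) = 10 + S + T (J(S, T) = -5 + ((S + T) + 15) = -5 + (15 + S + T) = 10 + S + T)
c(Q, z) = Q*(7 + z)/(25 + z) (c(Q, z) = Q*((7 + z)/(25 + z)) = Q*(7 + z)/(25 + z))
17669 - c(J(-5, 14), 11) = 17669 - (10 - 5 + 14)*(7 + 11)/(25 + 11) = 17669 - 19*18/36 = 17669 - 1*19/2 = 17669 - 19/2 = 35319/2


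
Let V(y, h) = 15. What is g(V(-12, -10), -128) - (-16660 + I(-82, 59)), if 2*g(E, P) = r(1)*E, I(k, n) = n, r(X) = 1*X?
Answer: 33217/2 ≈ 16609.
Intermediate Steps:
r(X) = X
g(E, P) = E/2 (g(E, P) = (1*E)/2 = E/2)
g(V(-12, -10), -128) - (-16660 + I(-82, 59)) = (1/2)*15 - (-16660 + 59) = 15/2 - 1*(-16601) = 15/2 + 16601 = 33217/2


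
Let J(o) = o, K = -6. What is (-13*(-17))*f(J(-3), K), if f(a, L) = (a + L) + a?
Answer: -2652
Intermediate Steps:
f(a, L) = L + 2*a (f(a, L) = (L + a) + a = L + 2*a)
(-13*(-17))*f(J(-3), K) = (-13*(-17))*(-6 + 2*(-3)) = 221*(-6 - 6) = 221*(-12) = -2652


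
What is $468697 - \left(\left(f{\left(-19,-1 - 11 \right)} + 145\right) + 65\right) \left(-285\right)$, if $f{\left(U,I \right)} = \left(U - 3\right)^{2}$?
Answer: $666487$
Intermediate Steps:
$f{\left(U,I \right)} = \left(-3 + U\right)^{2}$
$468697 - \left(\left(f{\left(-19,-1 - 11 \right)} + 145\right) + 65\right) \left(-285\right) = 468697 - \left(\left(\left(-3 - 19\right)^{2} + 145\right) + 65\right) \left(-285\right) = 468697 - \left(\left(\left(-22\right)^{2} + 145\right) + 65\right) \left(-285\right) = 468697 - \left(\left(484 + 145\right) + 65\right) \left(-285\right) = 468697 - \left(629 + 65\right) \left(-285\right) = 468697 - 694 \left(-285\right) = 468697 - -197790 = 468697 + 197790 = 666487$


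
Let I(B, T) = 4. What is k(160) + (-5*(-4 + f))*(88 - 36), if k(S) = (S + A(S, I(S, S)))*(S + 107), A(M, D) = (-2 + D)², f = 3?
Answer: 44048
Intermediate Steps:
k(S) = (4 + S)*(107 + S) (k(S) = (S + (-2 + 4)²)*(S + 107) = (S + 2²)*(107 + S) = (S + 4)*(107 + S) = (4 + S)*(107 + S))
k(160) + (-5*(-4 + f))*(88 - 36) = (428 + 160² + 111*160) + (-5*(-4 + 3))*(88 - 36) = (428 + 25600 + 17760) - 5*(-1)*52 = 43788 + 5*52 = 43788 + 260 = 44048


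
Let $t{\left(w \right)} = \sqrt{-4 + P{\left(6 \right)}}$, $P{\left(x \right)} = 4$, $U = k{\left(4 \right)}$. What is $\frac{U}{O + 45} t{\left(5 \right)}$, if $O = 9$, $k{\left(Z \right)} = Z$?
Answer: $0$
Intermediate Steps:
$U = 4$
$t{\left(w \right)} = 0$ ($t{\left(w \right)} = \sqrt{-4 + 4} = \sqrt{0} = 0$)
$\frac{U}{O + 45} t{\left(5 \right)} = \frac{1}{9 + 45} \cdot 4 \cdot 0 = \frac{1}{54} \cdot 4 \cdot 0 = \frac{2}{27} \cdot 0 = 0$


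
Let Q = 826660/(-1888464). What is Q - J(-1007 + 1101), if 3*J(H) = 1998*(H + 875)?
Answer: -304682155729/472116 ≈ -6.4535e+5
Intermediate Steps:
Q = -206665/472116 (Q = 826660*(-1/1888464) = -206665/472116 ≈ -0.43774)
J(H) = 582750 + 666*H (J(H) = (1998*(H + 875))/3 = (1998*(875 + H))/3 = (1748250 + 1998*H)/3 = 582750 + 666*H)
Q - J(-1007 + 1101) = -206665/472116 - (582750 + 666*(-1007 + 1101)) = -206665/472116 - (582750 + 666*94) = -206665/472116 - (582750 + 62604) = -206665/472116 - 1*645354 = -206665/472116 - 645354 = -304682155729/472116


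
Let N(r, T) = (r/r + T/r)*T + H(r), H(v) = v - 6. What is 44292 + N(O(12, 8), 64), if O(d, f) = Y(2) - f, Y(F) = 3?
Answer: 217629/5 ≈ 43526.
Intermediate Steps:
H(v) = -6 + v
O(d, f) = 3 - f
N(r, T) = -6 + r + T*(1 + T/r) (N(r, T) = (r/r + T/r)*T + (-6 + r) = (1 + T/r)*T + (-6 + r) = T*(1 + T/r) + (-6 + r) = -6 + r + T*(1 + T/r))
44292 + N(O(12, 8), 64) = 44292 + (-6 + 64 + (3 - 1*8) + 64²/(3 - 1*8)) = 44292 + (-6 + 64 + (3 - 8) + 4096/(3 - 8)) = 44292 + (-6 + 64 - 5 + 4096/(-5)) = 44292 + (-6 + 64 - 5 + 4096*(-⅕)) = 44292 + (-6 + 64 - 5 - 4096/5) = 44292 - 3831/5 = 217629/5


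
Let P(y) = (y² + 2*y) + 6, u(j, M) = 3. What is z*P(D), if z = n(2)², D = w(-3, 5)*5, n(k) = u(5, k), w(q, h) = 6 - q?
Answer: 19089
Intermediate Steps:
n(k) = 3
D = 45 (D = (6 - 1*(-3))*5 = (6 + 3)*5 = 9*5 = 45)
z = 9 (z = 3² = 9)
P(y) = 6 + y² + 2*y
z*P(D) = 9*(6 + 45² + 2*45) = 9*(6 + 2025 + 90) = 9*2121 = 19089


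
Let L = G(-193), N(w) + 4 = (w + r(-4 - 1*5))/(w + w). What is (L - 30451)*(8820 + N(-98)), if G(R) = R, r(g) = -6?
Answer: -13238514440/49 ≈ -2.7017e+8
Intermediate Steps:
N(w) = -4 + (-6 + w)/(2*w) (N(w) = -4 + (w - 6)/(w + w) = -4 + (-6 + w)/((2*w)) = -4 + (-6 + w)*(1/(2*w)) = -4 + (-6 + w)/(2*w))
L = -193
(L - 30451)*(8820 + N(-98)) = (-193 - 30451)*(8820 + (-7/2 - 3/(-98))) = -30644*(8820 + (-7/2 - 3*(-1/98))) = -30644*(8820 + (-7/2 + 3/98)) = -30644*(8820 - 170/49) = -30644*432010/49 = -13238514440/49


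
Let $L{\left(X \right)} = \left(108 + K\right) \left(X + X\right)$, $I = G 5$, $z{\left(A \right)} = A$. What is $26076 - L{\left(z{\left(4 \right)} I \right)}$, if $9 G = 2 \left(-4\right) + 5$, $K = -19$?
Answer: $\frac{81788}{3} \approx 27263.0$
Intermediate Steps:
$G = - \frac{1}{3}$ ($G = \frac{2 \left(-4\right) + 5}{9} = \frac{-8 + 5}{9} = \frac{1}{9} \left(-3\right) = - \frac{1}{3} \approx -0.33333$)
$I = - \frac{5}{3}$ ($I = \left(- \frac{1}{3}\right) 5 = - \frac{5}{3} \approx -1.6667$)
$L{\left(X \right)} = 178 X$ ($L{\left(X \right)} = \left(108 - 19\right) \left(X + X\right) = 89 \cdot 2 X = 178 X$)
$26076 - L{\left(z{\left(4 \right)} I \right)} = 26076 - 178 \cdot 4 \left(- \frac{5}{3}\right) = 26076 - 178 \left(- \frac{20}{3}\right) = 26076 - - \frac{3560}{3} = 26076 + \frac{3560}{3} = \frac{81788}{3}$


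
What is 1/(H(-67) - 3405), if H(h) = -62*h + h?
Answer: 1/682 ≈ 0.0014663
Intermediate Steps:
H(h) = -61*h
1/(H(-67) - 3405) = 1/(-61*(-67) - 3405) = 1/(4087 - 3405) = 1/682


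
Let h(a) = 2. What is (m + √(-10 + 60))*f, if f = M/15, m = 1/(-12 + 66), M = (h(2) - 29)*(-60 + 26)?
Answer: 17/15 + 306*√2 ≈ 433.88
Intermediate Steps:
M = 918 (M = (2 - 29)*(-60 + 26) = -27*(-34) = 918)
m = 1/54 ≈ 0.018519
f = 306/5 (f = 918/15 = 918*(1/15) = 306/5 ≈ 61.200)
(m + √(-10 + 60))*f = (1/54 + √(-10 + 60))*(306/5) = (1/54 + √50)*(306/5) = (1/54 + 5*√2)*(306/5) = 17/15 + 306*√2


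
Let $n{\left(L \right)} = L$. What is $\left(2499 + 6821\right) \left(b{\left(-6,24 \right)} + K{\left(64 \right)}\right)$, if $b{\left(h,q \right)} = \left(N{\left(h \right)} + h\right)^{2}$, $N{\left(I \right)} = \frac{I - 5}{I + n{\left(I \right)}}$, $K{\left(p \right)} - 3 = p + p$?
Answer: $\frac{26311525}{18} \approx 1.4618 \cdot 10^{6}$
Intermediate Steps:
$K{\left(p \right)} = 3 + 2 p$ ($K{\left(p \right)} = 3 + \left(p + p\right) = 3 + 2 p$)
$N{\left(I \right)} = \frac{-5 + I}{2 I}$ ($N{\left(I \right)} = \frac{I - 5}{I + I} = \frac{-5 + I}{2 I}$)
$b{\left(h,q \right)} = \left(h + \frac{-5 + h}{2 h}\right)^{2}$ ($b{\left(h,q \right)} = \left(\frac{-5 + h}{2 h} + h\right)^{2} = \left(h + \frac{-5 + h}{2 h}\right)^{2}$)
$\left(2499 + 6821\right) \left(b{\left(-6,24 \right)} + K{\left(64 \right)}\right) = \left(2499 + 6821\right) \left(\frac{\left(-5 - 6 + 2 \left(-6\right)^{2}\right)^{2}}{4 \cdot 36} + \left(3 + 2 \cdot 64\right)\right) = 9320 \left(\frac{1}{4} \cdot \frac{1}{36} \left(-5 - 6 + 2 \cdot 36\right)^{2} + \left(3 + 128\right)\right) = 9320 \left(\frac{1}{4} \cdot \frac{1}{36} \left(-5 - 6 + 72\right)^{2} + 131\right) = 9320 \left(\frac{1}{4} \cdot \frac{1}{36} \cdot 61^{2} + 131\right) = 9320 \left(\frac{1}{4} \cdot \frac{1}{36} \cdot 3721 + 131\right) = 9320 \left(\frac{3721}{144} + 131\right) = 9320 \cdot \frac{22585}{144} = \frac{26311525}{18}$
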